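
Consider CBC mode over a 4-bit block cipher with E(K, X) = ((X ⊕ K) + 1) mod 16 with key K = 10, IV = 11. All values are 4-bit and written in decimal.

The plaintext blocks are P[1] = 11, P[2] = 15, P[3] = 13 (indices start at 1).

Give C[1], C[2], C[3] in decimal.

CBC encryption: C_i = E(K, P_i ⊕ C_{i−1}), with C_{0} = IV.
C[1]: P[1] ⊕ 11 = 0; E(K, 0) = 11.
C[2]: P[2] ⊕ 11 = 4; E(K, 4) = 15.
C[3]: P[3] ⊕ 15 = 2; E(K, 2) = 9.

C[1] = 11, C[2] = 15, C[3] = 9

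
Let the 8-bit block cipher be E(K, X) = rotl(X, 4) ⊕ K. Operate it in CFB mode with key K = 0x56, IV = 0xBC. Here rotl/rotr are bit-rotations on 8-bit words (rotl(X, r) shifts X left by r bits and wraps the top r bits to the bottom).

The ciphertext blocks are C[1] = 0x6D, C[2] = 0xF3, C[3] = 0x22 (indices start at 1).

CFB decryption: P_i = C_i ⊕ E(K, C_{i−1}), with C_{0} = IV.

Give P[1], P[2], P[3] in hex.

P[1] = 0xF0, P[2] = 0x73, P[3] = 0x4B

P[1]: E(K, 0xBC) = 0x9D; 0x6D ⊕ 0x9D = 0xF0.
P[2]: E(K, 0x6D) = 0x80; 0xF3 ⊕ 0x80 = 0x73.
P[3]: E(K, 0xF3) = 0x69; 0x22 ⊕ 0x69 = 0x4B.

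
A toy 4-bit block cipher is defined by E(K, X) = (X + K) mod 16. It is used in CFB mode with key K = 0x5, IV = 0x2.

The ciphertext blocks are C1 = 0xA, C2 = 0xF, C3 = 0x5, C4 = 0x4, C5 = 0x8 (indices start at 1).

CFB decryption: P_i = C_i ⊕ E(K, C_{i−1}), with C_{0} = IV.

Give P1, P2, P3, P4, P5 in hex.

P1: E(K, 0x2) = 0x7; 0xA ⊕ 0x7 = 0xD.
P2: E(K, 0xA) = 0xF; 0xF ⊕ 0xF = 0x0.
P3: E(K, 0xF) = 0x4; 0x5 ⊕ 0x4 = 0x1.
P4: E(K, 0x5) = 0xA; 0x4 ⊕ 0xA = 0xE.
P5: E(K, 0x4) = 0x9; 0x8 ⊕ 0x9 = 0x1.

P1 = 0xD, P2 = 0x0, P3 = 0x1, P4 = 0xE, P5 = 0x1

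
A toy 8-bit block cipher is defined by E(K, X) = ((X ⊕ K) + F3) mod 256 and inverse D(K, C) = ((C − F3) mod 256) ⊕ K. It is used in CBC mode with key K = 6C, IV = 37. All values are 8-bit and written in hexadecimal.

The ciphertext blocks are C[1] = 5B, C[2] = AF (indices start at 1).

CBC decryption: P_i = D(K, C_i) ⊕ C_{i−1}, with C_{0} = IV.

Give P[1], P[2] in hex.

P[1] = 33, P[2] = 8B

P[1]: D(K, 5B) = 04; 04 ⊕ 37 = 33.
P[2]: D(K, AF) = D0; D0 ⊕ 5B = 8B.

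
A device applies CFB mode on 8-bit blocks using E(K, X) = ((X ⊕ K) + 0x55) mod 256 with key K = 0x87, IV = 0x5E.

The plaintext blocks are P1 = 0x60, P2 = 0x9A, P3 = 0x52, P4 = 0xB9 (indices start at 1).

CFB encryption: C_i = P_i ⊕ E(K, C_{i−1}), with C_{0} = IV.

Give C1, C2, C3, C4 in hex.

C1 = 0x4E, C2 = 0x84, C3 = 0x0A, C4 = 0x5B

C1: E(K, 0x5E) = 0x2E; 0x60 ⊕ 0x2E = 0x4E.
C2: E(K, 0x4E) = 0x1E; 0x9A ⊕ 0x1E = 0x84.
C3: E(K, 0x84) = 0x58; 0x52 ⊕ 0x58 = 0x0A.
C4: E(K, 0x0A) = 0xE2; 0xB9 ⊕ 0xE2 = 0x5B.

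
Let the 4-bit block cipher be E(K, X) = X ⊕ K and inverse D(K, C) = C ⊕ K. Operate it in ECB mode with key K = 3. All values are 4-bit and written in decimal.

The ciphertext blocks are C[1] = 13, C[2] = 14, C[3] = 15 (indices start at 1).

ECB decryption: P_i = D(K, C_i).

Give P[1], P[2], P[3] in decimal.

P[1]: D(K, 13) = 14.
P[2]: D(K, 14) = 13.
P[3]: D(K, 15) = 12.

P[1] = 14, P[2] = 13, P[3] = 12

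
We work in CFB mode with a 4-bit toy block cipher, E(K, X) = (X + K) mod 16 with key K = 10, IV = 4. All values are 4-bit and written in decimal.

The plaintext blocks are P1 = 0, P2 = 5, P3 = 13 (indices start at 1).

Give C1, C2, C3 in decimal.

C1 = 14, C2 = 13, C3 = 10

CFB encryption: C_i = P_i ⊕ E(K, C_{i−1}), with C_{0} = IV.
C1: E(K, 4) = 14; 0 ⊕ 14 = 14.
C2: E(K, 14) = 8; 5 ⊕ 8 = 13.
C3: E(K, 13) = 7; 13 ⊕ 7 = 10.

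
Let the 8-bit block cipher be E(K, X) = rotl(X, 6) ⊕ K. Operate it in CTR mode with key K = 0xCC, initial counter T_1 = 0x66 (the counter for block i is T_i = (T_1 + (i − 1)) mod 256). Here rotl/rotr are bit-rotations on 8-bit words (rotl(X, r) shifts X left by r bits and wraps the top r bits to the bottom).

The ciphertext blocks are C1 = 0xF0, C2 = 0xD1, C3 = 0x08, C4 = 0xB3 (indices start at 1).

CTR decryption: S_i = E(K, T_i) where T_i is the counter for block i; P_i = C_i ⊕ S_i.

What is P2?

P2: T = 0x67, S = E(K, T) = 0x15; 0xD1 ⊕ 0x15 = 0xC4.

P2 = 0xC4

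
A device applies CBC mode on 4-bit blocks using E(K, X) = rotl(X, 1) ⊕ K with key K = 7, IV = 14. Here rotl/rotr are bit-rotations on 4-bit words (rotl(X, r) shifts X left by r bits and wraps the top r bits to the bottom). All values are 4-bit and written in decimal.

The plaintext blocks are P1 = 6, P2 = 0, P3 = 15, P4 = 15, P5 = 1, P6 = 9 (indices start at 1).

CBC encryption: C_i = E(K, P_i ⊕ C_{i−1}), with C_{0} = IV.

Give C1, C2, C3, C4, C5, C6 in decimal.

C1: P1 ⊕ 14 = 8; E(K, 8) = 6.
C2: P2 ⊕ 6 = 6; E(K, 6) = 11.
C3: P3 ⊕ 11 = 4; E(K, 4) = 15.
C4: P4 ⊕ 15 = 0; E(K, 0) = 7.
C5: P5 ⊕ 7 = 6; E(K, 6) = 11.
C6: P6 ⊕ 11 = 2; E(K, 2) = 3.

C1 = 6, C2 = 11, C3 = 15, C4 = 7, C5 = 11, C6 = 3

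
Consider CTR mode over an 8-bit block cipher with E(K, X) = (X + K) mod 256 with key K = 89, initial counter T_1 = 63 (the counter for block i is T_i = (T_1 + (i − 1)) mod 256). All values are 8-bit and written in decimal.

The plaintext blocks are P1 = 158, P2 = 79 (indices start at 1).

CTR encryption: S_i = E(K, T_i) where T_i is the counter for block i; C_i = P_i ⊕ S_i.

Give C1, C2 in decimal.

C1: T = 63, S = E(K, T) = 152; 158 ⊕ 152 = 6.
C2: T = 64, S = E(K, T) = 153; 79 ⊕ 153 = 214.

C1 = 6, C2 = 214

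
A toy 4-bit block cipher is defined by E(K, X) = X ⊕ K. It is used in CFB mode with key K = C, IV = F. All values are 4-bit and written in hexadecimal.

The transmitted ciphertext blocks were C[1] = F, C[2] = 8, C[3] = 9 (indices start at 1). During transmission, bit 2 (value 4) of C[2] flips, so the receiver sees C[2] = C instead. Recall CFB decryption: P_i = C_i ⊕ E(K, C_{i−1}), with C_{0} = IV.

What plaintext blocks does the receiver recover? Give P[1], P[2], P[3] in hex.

P[1] = C, P[2] = F, P[3] = 9

Only C[2] changed, to C. In CFB, a change in C_i flips the same bit in P_i and garbles P_{i+1}. Decrypting the received ciphertext:
P[1]: E(K, F) = 3; F ⊕ 3 = C.
P[2]: E(K, F) = 3; C ⊕ 3 = F.
P[3]: E(K, C) = 0; 9 ⊕ 0 = 9.
Blocks that differ from the original plaintext: P[2], P[3].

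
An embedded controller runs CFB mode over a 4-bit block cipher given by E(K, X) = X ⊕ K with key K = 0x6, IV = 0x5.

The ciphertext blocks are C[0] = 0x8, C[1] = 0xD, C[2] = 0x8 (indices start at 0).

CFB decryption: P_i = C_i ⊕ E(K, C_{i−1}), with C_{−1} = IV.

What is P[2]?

P[2]: E(K, 0xD) = 0xB; 0x8 ⊕ 0xB = 0x3.

P[2] = 0x3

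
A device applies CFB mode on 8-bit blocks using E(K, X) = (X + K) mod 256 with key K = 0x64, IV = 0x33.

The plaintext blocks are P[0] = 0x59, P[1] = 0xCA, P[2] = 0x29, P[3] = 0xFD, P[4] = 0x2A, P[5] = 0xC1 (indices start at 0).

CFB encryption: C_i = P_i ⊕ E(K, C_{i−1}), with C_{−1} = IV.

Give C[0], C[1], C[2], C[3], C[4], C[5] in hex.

C[0]: E(K, 0x33) = 0x97; 0x59 ⊕ 0x97 = 0xCE.
C[1]: E(K, 0xCE) = 0x32; 0xCA ⊕ 0x32 = 0xF8.
C[2]: E(K, 0xF8) = 0x5C; 0x29 ⊕ 0x5C = 0x75.
C[3]: E(K, 0x75) = 0xD9; 0xFD ⊕ 0xD9 = 0x24.
C[4]: E(K, 0x24) = 0x88; 0x2A ⊕ 0x88 = 0xA2.
C[5]: E(K, 0xA2) = 0x06; 0xC1 ⊕ 0x06 = 0xC7.

C[0] = 0xCE, C[1] = 0xF8, C[2] = 0x75, C[3] = 0x24, C[4] = 0xA2, C[5] = 0xC7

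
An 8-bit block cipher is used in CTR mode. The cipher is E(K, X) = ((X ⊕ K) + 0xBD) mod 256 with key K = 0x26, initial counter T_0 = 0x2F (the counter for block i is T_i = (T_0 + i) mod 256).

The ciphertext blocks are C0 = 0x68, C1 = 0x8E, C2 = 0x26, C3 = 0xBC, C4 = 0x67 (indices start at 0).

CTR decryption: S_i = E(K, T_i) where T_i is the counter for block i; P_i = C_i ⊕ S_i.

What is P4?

P4: T = 0x33, S = E(K, T) = 0xD2; 0x67 ⊕ 0xD2 = 0xB5.

P4 = 0xB5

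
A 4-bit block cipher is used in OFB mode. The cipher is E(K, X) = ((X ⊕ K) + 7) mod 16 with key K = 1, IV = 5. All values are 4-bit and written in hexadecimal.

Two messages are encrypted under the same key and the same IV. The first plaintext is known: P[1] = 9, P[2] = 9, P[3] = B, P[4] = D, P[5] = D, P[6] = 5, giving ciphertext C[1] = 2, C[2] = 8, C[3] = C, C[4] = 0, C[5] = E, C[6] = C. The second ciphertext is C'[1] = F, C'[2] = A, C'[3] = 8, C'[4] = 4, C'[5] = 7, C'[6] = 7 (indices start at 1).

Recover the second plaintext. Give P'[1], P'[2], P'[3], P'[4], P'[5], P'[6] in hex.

P'[1] = 4, P'[2] = B, P'[3] = F, P'[4] = 9, P'[5] = 4, P'[6] = E

In OFB with a reused IV, both messages share the same keystream S_i, so C_i ⊕ C'_i = P_i ⊕ P'_i and thus P'_i = P_i ⊕ C_i ⊕ C'_i.
P'[1]: 9 ⊕ 2 ⊕ F = 4.
P'[2]: 9 ⊕ 8 ⊕ A = B.
P'[3]: B ⊕ C ⊕ 8 = F.
P'[4]: D ⊕ 0 ⊕ 4 = 9.
P'[5]: D ⊕ E ⊕ 7 = 4.
P'[6]: 5 ⊕ C ⊕ 7 = E.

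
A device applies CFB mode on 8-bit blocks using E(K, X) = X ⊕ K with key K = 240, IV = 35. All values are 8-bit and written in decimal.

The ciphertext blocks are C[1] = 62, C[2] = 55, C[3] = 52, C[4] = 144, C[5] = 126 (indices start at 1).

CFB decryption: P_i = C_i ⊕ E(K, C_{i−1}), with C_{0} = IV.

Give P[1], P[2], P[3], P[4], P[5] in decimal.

P[1]: E(K, 35) = 211; 62 ⊕ 211 = 237.
P[2]: E(K, 62) = 206; 55 ⊕ 206 = 249.
P[3]: E(K, 55) = 199; 52 ⊕ 199 = 243.
P[4]: E(K, 52) = 196; 144 ⊕ 196 = 84.
P[5]: E(K, 144) = 96; 126 ⊕ 96 = 30.

P[1] = 237, P[2] = 249, P[3] = 243, P[4] = 84, P[5] = 30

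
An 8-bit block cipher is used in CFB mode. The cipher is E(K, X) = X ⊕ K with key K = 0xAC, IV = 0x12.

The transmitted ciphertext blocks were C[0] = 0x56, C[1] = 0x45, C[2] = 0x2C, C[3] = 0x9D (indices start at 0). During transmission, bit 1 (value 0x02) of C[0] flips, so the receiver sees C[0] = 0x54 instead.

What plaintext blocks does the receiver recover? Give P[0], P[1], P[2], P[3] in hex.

P[0] = 0xEA, P[1] = 0xBD, P[2] = 0xC5, P[3] = 0x1D

CFB decryption: P_i = C_i ⊕ E(K, C_{i−1}), with C_{−1} = IV.
Only C[0] changed, to 0x54. In CFB, a change in C_i flips the same bit in P_i and garbles P_{i+1}. Decrypting the received ciphertext:
P[0]: E(K, 0x12) = 0xBE; 0x54 ⊕ 0xBE = 0xEA.
P[1]: E(K, 0x54) = 0xF8; 0x45 ⊕ 0xF8 = 0xBD.
P[2]: E(K, 0x45) = 0xE9; 0x2C ⊕ 0xE9 = 0xC5.
P[3]: E(K, 0x2C) = 0x80; 0x9D ⊕ 0x80 = 0x1D.
Blocks that differ from the original plaintext: P[0], P[1].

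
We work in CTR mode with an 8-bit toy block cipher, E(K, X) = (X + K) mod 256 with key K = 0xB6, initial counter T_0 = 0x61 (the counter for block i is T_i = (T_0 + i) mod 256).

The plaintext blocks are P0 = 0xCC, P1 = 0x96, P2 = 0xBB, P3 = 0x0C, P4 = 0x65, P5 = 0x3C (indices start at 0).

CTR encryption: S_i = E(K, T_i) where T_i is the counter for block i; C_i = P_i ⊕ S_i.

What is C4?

C4 = 0x7E

C0: T = 0x61, S = E(K, T) = 0x17; 0xCC ⊕ 0x17 = 0xDB.
C1: T = 0x62, S = E(K, T) = 0x18; 0x96 ⊕ 0x18 = 0x8E.
C2: T = 0x63, S = E(K, T) = 0x19; 0xBB ⊕ 0x19 = 0xA2.
C3: T = 0x64, S = E(K, T) = 0x1A; 0x0C ⊕ 0x1A = 0x16.
C4: T = 0x65, S = E(K, T) = 0x1B; 0x65 ⊕ 0x1B = 0x7E.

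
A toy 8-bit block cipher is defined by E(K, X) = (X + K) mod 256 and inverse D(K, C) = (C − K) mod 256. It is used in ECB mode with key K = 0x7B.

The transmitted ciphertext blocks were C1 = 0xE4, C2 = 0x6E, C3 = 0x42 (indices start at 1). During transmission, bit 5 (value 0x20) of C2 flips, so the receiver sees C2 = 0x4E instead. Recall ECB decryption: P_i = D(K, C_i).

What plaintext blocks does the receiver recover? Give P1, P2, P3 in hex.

Only C2 changed, to 0x4E. In ECB, a change in C_i affects only P_i. Decrypting the received ciphertext:
P1: D(K, 0xE4) = 0x69.
P2: D(K, 0x4E) = 0xD3.
P3: D(K, 0x42) = 0xC7.
Blocks that differ from the original plaintext: P2.

P1 = 0x69, P2 = 0xD3, P3 = 0xC7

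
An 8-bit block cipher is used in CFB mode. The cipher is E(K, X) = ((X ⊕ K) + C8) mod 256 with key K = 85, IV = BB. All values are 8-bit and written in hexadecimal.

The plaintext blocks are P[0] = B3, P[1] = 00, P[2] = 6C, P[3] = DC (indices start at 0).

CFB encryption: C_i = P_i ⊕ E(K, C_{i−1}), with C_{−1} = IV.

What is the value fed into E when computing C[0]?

BB

C[0]: E(K, BB) = 06; B3 ⊕ 06 = B5.
So the input to E for block [0] is BB.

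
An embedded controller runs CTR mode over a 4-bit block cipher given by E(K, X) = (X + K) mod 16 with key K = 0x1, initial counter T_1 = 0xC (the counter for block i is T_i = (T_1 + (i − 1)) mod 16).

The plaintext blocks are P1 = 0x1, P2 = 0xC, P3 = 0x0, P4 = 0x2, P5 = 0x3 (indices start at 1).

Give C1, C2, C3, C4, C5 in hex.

C1 = 0xC, C2 = 0x2, C3 = 0xF, C4 = 0x2, C5 = 0x2

CTR encryption: S_i = E(K, T_i) where T_i is the counter for block i; C_i = P_i ⊕ S_i.
C1: T = 0xC, S = E(K, T) = 0xD; 0x1 ⊕ 0xD = 0xC.
C2: T = 0xD, S = E(K, T) = 0xE; 0xC ⊕ 0xE = 0x2.
C3: T = 0xE, S = E(K, T) = 0xF; 0x0 ⊕ 0xF = 0xF.
C4: T = 0xF, S = E(K, T) = 0x0; 0x2 ⊕ 0x0 = 0x2.
C5: T = 0x0, S = E(K, T) = 0x1; 0x3 ⊕ 0x1 = 0x2.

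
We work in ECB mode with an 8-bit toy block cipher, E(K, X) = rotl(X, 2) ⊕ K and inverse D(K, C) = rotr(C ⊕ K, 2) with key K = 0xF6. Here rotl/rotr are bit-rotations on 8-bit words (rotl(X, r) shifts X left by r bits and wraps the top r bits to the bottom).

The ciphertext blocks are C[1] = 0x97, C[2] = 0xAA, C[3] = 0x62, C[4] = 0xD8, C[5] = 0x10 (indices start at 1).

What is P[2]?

ECB decryption: P_i = D(K, C_i).
P[2]: D(K, 0xAA) = 0x17.

P[2] = 0x17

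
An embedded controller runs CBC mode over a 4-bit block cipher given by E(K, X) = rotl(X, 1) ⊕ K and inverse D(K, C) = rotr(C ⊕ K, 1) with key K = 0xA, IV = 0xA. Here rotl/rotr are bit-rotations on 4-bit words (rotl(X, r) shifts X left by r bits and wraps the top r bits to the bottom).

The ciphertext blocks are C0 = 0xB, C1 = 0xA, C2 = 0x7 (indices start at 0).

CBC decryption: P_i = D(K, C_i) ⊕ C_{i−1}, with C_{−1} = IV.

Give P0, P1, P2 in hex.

P0 = 0x2, P1 = 0xB, P2 = 0x4

P0: D(K, 0xB) = 0x8; 0x8 ⊕ 0xA = 0x2.
P1: D(K, 0xA) = 0x0; 0x0 ⊕ 0xB = 0xB.
P2: D(K, 0x7) = 0xE; 0xE ⊕ 0xA = 0x4.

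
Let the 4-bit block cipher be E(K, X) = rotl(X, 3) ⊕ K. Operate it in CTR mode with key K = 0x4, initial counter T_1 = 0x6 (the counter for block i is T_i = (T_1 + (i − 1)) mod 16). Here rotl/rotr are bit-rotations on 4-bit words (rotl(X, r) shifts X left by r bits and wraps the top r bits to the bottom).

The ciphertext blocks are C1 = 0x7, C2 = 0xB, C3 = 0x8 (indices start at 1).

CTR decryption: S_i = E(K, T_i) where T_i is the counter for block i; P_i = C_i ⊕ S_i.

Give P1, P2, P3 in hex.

P1: T = 0x6, S = E(K, T) = 0x7; 0x7 ⊕ 0x7 = 0x0.
P2: T = 0x7, S = E(K, T) = 0xF; 0xB ⊕ 0xF = 0x4.
P3: T = 0x8, S = E(K, T) = 0x0; 0x8 ⊕ 0x0 = 0x8.

P1 = 0x0, P2 = 0x4, P3 = 0x8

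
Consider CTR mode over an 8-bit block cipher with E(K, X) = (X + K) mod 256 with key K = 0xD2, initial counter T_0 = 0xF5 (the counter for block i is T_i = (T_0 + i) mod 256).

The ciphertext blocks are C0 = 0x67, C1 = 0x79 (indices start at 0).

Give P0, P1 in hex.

P0 = 0xA0, P1 = 0xB1

CTR decryption: S_i = E(K, T_i) where T_i is the counter for block i; P_i = C_i ⊕ S_i.
P0: T = 0xF5, S = E(K, T) = 0xC7; 0x67 ⊕ 0xC7 = 0xA0.
P1: T = 0xF6, S = E(K, T) = 0xC8; 0x79 ⊕ 0xC8 = 0xB1.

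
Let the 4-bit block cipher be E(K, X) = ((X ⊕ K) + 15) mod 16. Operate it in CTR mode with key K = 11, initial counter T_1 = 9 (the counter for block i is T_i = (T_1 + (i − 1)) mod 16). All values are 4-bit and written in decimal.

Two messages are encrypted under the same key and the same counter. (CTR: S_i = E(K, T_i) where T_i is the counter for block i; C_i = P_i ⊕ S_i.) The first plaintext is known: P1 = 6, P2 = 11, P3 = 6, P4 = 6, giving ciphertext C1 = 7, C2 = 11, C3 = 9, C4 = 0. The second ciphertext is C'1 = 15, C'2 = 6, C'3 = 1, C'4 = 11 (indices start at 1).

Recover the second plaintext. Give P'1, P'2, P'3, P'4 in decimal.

P'1 = 14, P'2 = 6, P'3 = 14, P'4 = 13

In CTR with a reused counter, both messages share the same keystream S_i, so C_i ⊕ C'_i = P_i ⊕ P'_i and thus P'_i = P_i ⊕ C_i ⊕ C'_i.
P'1: 6 ⊕ 7 ⊕ 15 = 14.
P'2: 11 ⊕ 11 ⊕ 6 = 6.
P'3: 6 ⊕ 9 ⊕ 1 = 14.
P'4: 6 ⊕ 0 ⊕ 11 = 13.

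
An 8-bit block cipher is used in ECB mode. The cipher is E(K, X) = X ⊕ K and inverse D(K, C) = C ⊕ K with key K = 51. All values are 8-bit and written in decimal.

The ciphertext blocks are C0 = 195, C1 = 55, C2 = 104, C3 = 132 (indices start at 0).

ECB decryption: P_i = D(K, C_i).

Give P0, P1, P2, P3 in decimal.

P0 = 240, P1 = 4, P2 = 91, P3 = 183

P0: D(K, 195) = 240.
P1: D(K, 55) = 4.
P2: D(K, 104) = 91.
P3: D(K, 132) = 183.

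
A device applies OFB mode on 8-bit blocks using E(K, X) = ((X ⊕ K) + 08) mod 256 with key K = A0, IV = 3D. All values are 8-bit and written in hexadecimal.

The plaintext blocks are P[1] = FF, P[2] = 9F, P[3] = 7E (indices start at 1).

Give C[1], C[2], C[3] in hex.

C[1] = 5A, C[2] = 92, C[3] = CB

OFB encryption: S_i = E(K, S_{i−1}) with S_{0} = IV; C_i = P_i ⊕ S_i.
C[1]: S = E(K, 3D) = A5; FF ⊕ A5 = 5A.
C[2]: S = E(K, A5) = 0D; 9F ⊕ 0D = 92.
C[3]: S = E(K, 0D) = B5; 7E ⊕ B5 = CB.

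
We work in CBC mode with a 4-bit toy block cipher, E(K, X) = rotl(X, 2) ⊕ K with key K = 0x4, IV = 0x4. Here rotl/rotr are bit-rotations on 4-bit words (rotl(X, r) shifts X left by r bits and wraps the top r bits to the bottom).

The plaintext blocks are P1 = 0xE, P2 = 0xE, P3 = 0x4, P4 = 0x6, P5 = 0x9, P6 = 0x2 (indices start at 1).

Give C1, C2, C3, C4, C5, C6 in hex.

C1 = 0xE, C2 = 0x4, C3 = 0x4, C4 = 0xC, C5 = 0x1, C6 = 0x8

CBC encryption: C_i = E(K, P_i ⊕ C_{i−1}), with C_{0} = IV.
C1: P1 ⊕ 0x4 = 0xA; E(K, 0xA) = 0xE.
C2: P2 ⊕ 0xE = 0x0; E(K, 0x0) = 0x4.
C3: P3 ⊕ 0x4 = 0x0; E(K, 0x0) = 0x4.
C4: P4 ⊕ 0x4 = 0x2; E(K, 0x2) = 0xC.
C5: P5 ⊕ 0xC = 0x5; E(K, 0x5) = 0x1.
C6: P6 ⊕ 0x1 = 0x3; E(K, 0x3) = 0x8.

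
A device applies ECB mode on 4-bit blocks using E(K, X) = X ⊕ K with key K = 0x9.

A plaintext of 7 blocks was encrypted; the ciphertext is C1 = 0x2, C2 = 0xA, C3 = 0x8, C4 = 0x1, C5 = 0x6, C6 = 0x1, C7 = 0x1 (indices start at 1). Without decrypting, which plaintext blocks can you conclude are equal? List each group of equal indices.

ECB encrypts each block independently with the same key, so equal ciphertext blocks imply equal plaintext blocks.
C4 = C6 = C7 = 0x1, so P4 = P6 = P7.

P4 = P6 = P7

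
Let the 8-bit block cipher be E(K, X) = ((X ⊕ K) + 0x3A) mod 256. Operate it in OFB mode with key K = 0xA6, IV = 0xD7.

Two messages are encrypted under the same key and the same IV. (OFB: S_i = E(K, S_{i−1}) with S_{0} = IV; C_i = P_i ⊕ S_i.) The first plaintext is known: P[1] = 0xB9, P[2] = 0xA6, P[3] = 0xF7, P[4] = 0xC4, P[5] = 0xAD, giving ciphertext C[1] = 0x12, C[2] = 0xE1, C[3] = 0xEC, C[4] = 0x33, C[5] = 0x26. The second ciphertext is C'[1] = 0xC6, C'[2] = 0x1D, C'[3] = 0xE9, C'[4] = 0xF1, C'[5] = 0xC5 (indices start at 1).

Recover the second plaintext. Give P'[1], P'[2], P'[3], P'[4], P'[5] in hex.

In OFB with a reused IV, both messages share the same keystream S_i, so C_i ⊕ C'_i = P_i ⊕ P'_i and thus P'_i = P_i ⊕ C_i ⊕ C'_i.
P'[1]: 0xB9 ⊕ 0x12 ⊕ 0xC6 = 0x6D.
P'[2]: 0xA6 ⊕ 0xE1 ⊕ 0x1D = 0x5A.
P'[3]: 0xF7 ⊕ 0xEC ⊕ 0xE9 = 0xF2.
P'[4]: 0xC4 ⊕ 0x33 ⊕ 0xF1 = 0x06.
P'[5]: 0xAD ⊕ 0x26 ⊕ 0xC5 = 0x4E.

P'[1] = 0x6D, P'[2] = 0x5A, P'[3] = 0xF2, P'[4] = 0x06, P'[5] = 0x4E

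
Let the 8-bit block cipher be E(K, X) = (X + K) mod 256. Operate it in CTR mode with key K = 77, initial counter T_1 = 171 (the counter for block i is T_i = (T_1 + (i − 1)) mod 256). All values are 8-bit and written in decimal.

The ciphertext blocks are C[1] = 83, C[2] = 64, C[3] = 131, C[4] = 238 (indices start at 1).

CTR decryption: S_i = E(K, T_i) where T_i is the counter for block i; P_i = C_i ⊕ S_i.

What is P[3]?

P[3]: T = 173, S = E(K, T) = 250; 131 ⊕ 250 = 121.

P[3] = 121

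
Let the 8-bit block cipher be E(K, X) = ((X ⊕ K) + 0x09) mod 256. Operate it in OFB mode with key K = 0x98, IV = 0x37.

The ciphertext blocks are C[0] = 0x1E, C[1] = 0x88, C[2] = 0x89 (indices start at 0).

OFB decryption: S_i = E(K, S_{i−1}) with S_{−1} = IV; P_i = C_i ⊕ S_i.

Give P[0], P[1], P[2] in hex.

P[0]: S = E(K, 0x37) = 0xB8; 0x1E ⊕ 0xB8 = 0xA6.
P[1]: S = E(K, 0xB8) = 0x29; 0x88 ⊕ 0x29 = 0xA1.
P[2]: S = E(K, 0x29) = 0xBA; 0x89 ⊕ 0xBA = 0x33.

P[0] = 0xA6, P[1] = 0xA1, P[2] = 0x33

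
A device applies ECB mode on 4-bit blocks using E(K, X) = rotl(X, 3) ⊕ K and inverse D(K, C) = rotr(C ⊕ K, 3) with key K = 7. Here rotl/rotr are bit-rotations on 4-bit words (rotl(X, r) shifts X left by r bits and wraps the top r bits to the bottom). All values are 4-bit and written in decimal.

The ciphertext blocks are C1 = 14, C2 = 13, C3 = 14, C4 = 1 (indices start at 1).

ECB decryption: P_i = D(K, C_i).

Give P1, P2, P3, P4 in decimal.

P1 = 3, P2 = 5, P3 = 3, P4 = 12

P1: D(K, 14) = 3.
P2: D(K, 13) = 5.
P3: D(K, 14) = 3.
P4: D(K, 1) = 12.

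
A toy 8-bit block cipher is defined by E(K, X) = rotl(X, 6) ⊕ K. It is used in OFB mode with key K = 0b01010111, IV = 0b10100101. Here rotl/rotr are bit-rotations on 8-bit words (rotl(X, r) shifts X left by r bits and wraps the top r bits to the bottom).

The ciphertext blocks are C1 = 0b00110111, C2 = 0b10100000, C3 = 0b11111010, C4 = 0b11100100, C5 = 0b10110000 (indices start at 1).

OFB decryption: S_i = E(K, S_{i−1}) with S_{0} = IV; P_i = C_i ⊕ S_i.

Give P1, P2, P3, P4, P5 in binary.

P1 = 0b00001001, P2 = 0b01111000, P3 = 0b10011011, P4 = 0b11101011, P5 = 0b00100100

P1: S = E(K, 0b10100101) = 0b00111110; 0b00110111 ⊕ 0b00111110 = 0b00001001.
P2: S = E(K, 0b00111110) = 0b11011000; 0b10100000 ⊕ 0b11011000 = 0b01111000.
P3: S = E(K, 0b11011000) = 0b01100001; 0b11111010 ⊕ 0b01100001 = 0b10011011.
P4: S = E(K, 0b01100001) = 0b00001111; 0b11100100 ⊕ 0b00001111 = 0b11101011.
P5: S = E(K, 0b00001111) = 0b10010100; 0b10110000 ⊕ 0b10010100 = 0b00100100.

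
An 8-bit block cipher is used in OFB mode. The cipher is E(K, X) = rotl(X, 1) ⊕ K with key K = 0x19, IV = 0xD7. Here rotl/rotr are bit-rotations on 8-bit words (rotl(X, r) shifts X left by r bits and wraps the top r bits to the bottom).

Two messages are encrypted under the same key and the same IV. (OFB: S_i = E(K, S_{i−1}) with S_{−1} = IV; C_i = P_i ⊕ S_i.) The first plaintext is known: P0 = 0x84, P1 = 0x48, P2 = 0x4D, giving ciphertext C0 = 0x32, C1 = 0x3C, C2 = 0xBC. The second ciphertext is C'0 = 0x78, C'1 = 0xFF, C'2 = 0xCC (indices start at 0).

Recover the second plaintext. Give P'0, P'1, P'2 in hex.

In OFB with a reused IV, both messages share the same keystream S_i, so C_i ⊕ C'_i = P_i ⊕ P'_i and thus P'_i = P_i ⊕ C_i ⊕ C'_i.
P'0: 0x84 ⊕ 0x32 ⊕ 0x78 = 0xCE.
P'1: 0x48 ⊕ 0x3C ⊕ 0xFF = 0x8B.
P'2: 0x4D ⊕ 0xBC ⊕ 0xCC = 0x3D.

P'0 = 0xCE, P'1 = 0x8B, P'2 = 0x3D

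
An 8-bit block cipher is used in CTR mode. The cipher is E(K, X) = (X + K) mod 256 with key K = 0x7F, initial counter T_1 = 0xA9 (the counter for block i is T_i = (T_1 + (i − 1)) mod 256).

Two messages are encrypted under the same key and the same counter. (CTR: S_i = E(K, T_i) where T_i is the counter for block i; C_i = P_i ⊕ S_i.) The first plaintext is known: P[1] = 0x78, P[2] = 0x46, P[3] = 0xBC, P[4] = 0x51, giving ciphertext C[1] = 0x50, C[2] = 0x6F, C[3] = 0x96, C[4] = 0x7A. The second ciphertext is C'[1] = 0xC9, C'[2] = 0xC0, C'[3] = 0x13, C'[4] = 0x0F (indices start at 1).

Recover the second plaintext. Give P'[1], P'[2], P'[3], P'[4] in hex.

In CTR with a reused counter, both messages share the same keystream S_i, so C_i ⊕ C'_i = P_i ⊕ P'_i and thus P'_i = P_i ⊕ C_i ⊕ C'_i.
P'[1]: 0x78 ⊕ 0x50 ⊕ 0xC9 = 0xE1.
P'[2]: 0x46 ⊕ 0x6F ⊕ 0xC0 = 0xE9.
P'[3]: 0xBC ⊕ 0x96 ⊕ 0x13 = 0x39.
P'[4]: 0x51 ⊕ 0x7A ⊕ 0x0F = 0x24.

P'[1] = 0xE1, P'[2] = 0xE9, P'[3] = 0x39, P'[4] = 0x24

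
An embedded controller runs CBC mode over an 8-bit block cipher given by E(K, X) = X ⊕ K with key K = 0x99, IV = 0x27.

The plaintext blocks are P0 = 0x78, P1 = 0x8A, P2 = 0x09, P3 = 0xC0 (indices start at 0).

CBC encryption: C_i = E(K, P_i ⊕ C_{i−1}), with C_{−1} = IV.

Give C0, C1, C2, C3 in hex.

C0 = 0xC6, C1 = 0xD5, C2 = 0x45, C3 = 0x1C

C0: P0 ⊕ 0x27 = 0x5F; E(K, 0x5F) = 0xC6.
C1: P1 ⊕ 0xC6 = 0x4C; E(K, 0x4C) = 0xD5.
C2: P2 ⊕ 0xD5 = 0xDC; E(K, 0xDC) = 0x45.
C3: P3 ⊕ 0x45 = 0x85; E(K, 0x85) = 0x1C.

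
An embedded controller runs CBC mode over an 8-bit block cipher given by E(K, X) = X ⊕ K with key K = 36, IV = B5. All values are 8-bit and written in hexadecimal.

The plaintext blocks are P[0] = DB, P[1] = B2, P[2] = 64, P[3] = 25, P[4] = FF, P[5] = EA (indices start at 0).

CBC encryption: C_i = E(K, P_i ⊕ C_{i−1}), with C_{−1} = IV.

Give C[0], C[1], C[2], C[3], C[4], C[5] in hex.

C[0] = 58, C[1] = DC, C[2] = 8E, C[3] = 9D, C[4] = 54, C[5] = 88

C[0]: P[0] ⊕ B5 = 6E; E(K, 6E) = 58.
C[1]: P[1] ⊕ 58 = EA; E(K, EA) = DC.
C[2]: P[2] ⊕ DC = B8; E(K, B8) = 8E.
C[3]: P[3] ⊕ 8E = AB; E(K, AB) = 9D.
C[4]: P[4] ⊕ 9D = 62; E(K, 62) = 54.
C[5]: P[5] ⊕ 54 = BE; E(K, BE) = 88.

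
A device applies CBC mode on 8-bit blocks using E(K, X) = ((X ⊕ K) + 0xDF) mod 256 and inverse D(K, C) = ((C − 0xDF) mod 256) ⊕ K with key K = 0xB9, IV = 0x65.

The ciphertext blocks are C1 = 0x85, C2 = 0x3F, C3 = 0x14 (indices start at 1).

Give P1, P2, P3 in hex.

CBC decryption: P_i = D(K, C_i) ⊕ C_{i−1}, with C_{0} = IV.
P1: D(K, 0x85) = 0x1F; 0x1F ⊕ 0x65 = 0x7A.
P2: D(K, 0x3F) = 0xD9; 0xD9 ⊕ 0x85 = 0x5C.
P3: D(K, 0x14) = 0x8C; 0x8C ⊕ 0x3F = 0xB3.

P1 = 0x7A, P2 = 0x5C, P3 = 0xB3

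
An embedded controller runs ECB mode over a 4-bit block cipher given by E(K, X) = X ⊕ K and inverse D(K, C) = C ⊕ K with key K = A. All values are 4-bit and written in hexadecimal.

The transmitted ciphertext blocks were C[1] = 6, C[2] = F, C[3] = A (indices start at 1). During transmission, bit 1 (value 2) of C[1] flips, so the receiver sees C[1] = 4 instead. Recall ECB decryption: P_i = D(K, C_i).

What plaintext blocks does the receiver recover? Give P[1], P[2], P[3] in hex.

Only C[1] changed, to 4. In ECB, a change in C_i affects only P_i. Decrypting the received ciphertext:
P[1]: D(K, 4) = E.
P[2]: D(K, F) = 5.
P[3]: D(K, A) = 0.
Blocks that differ from the original plaintext: P[1].

P[1] = E, P[2] = 5, P[3] = 0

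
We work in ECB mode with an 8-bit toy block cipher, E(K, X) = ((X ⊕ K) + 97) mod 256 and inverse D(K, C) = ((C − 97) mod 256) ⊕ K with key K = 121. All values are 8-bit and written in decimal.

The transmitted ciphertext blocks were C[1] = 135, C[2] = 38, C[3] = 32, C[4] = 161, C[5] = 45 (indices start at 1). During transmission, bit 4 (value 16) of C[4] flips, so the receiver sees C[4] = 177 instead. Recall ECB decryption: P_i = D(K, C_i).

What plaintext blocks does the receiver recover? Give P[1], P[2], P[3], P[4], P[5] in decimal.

Only C[4] changed, to 177. In ECB, a change in C_i affects only P_i. Decrypting the received ciphertext:
P[1]: D(K, 135) = 95.
P[2]: D(K, 38) = 188.
P[3]: D(K, 32) = 198.
P[4]: D(K, 177) = 41.
P[5]: D(K, 45) = 181.
Blocks that differ from the original plaintext: P[4].

P[1] = 95, P[2] = 188, P[3] = 198, P[4] = 41, P[5] = 181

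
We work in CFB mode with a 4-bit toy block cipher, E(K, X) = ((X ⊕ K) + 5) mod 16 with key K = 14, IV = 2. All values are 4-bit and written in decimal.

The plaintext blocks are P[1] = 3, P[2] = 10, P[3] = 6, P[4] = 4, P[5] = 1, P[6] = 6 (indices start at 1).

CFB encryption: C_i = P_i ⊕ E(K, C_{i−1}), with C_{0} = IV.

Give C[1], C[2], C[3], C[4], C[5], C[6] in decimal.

C[1] = 2, C[2] = 11, C[3] = 12, C[4] = 3, C[5] = 3, C[6] = 4

C[1]: E(K, 2) = 1; 3 ⊕ 1 = 2.
C[2]: E(K, 2) = 1; 10 ⊕ 1 = 11.
C[3]: E(K, 11) = 10; 6 ⊕ 10 = 12.
C[4]: E(K, 12) = 7; 4 ⊕ 7 = 3.
C[5]: E(K, 3) = 2; 1 ⊕ 2 = 3.
C[6]: E(K, 3) = 2; 6 ⊕ 2 = 4.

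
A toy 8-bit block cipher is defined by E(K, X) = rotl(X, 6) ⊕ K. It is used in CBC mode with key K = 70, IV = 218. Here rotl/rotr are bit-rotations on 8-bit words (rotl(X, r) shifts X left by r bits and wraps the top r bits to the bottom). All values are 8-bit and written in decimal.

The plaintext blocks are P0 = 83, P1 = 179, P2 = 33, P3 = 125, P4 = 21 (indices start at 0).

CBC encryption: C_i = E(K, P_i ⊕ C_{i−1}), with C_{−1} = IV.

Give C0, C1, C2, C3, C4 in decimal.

C0: P0 ⊕ 218 = 137; E(K, 137) = 36.
C1: P1 ⊕ 36 = 151; E(K, 151) = 163.
C2: P2 ⊕ 163 = 130; E(K, 130) = 230.
C3: P3 ⊕ 230 = 155; E(K, 155) = 160.
C4: P4 ⊕ 160 = 181; E(K, 181) = 43.

C0 = 36, C1 = 163, C2 = 230, C3 = 160, C4 = 43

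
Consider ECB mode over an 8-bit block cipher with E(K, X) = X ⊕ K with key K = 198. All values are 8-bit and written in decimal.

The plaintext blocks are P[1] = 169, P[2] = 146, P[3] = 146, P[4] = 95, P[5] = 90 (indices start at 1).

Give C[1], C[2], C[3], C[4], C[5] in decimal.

C[1] = 111, C[2] = 84, C[3] = 84, C[4] = 153, C[5] = 156

ECB encryption: C_i = E(K, P_i).
C[1]: E(K, 169) = 111.
C[2]: E(K, 146) = 84.
C[3]: E(K, 146) = 84.
C[4]: E(K, 95) = 153.
C[5]: E(K, 90) = 156.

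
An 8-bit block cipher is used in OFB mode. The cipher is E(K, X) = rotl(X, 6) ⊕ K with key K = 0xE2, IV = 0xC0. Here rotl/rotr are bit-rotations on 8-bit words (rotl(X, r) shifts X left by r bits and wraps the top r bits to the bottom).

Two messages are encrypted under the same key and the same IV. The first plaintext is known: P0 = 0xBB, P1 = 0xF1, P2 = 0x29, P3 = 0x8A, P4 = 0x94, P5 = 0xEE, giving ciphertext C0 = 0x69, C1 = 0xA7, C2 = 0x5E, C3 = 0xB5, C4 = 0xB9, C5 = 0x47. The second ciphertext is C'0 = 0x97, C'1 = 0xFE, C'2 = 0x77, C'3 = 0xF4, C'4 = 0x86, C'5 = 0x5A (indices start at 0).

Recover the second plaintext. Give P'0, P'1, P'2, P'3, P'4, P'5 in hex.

P'0 = 0x45, P'1 = 0xA8, P'2 = 0x00, P'3 = 0xCB, P'4 = 0xAB, P'5 = 0xF3

In OFB with a reused IV, both messages share the same keystream S_i, so C_i ⊕ C'_i = P_i ⊕ P'_i and thus P'_i = P_i ⊕ C_i ⊕ C'_i.
P'0: 0xBB ⊕ 0x69 ⊕ 0x97 = 0x45.
P'1: 0xF1 ⊕ 0xA7 ⊕ 0xFE = 0xA8.
P'2: 0x29 ⊕ 0x5E ⊕ 0x77 = 0x00.
P'3: 0x8A ⊕ 0xB5 ⊕ 0xF4 = 0xCB.
P'4: 0x94 ⊕ 0xB9 ⊕ 0x86 = 0xAB.
P'5: 0xEE ⊕ 0x47 ⊕ 0x5A = 0xF3.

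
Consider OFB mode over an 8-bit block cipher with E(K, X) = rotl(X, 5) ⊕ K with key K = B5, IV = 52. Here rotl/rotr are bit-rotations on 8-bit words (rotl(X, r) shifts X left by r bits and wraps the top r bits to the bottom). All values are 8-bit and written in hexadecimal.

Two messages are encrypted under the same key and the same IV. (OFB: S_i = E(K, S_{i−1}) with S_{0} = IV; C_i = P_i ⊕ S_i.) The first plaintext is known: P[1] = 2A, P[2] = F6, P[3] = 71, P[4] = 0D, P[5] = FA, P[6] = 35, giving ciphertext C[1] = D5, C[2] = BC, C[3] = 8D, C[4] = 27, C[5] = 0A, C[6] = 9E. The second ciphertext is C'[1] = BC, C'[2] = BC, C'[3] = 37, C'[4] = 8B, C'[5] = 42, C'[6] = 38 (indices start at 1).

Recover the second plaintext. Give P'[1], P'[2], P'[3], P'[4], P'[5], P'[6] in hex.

P'[1] = 43, P'[2] = F6, P'[3] = CB, P'[4] = A1, P'[5] = B2, P'[6] = 93

In OFB with a reused IV, both messages share the same keystream S_i, so C_i ⊕ C'_i = P_i ⊕ P'_i and thus P'_i = P_i ⊕ C_i ⊕ C'_i.
P'[1]: 2A ⊕ D5 ⊕ BC = 43.
P'[2]: F6 ⊕ BC ⊕ BC = F6.
P'[3]: 71 ⊕ 8D ⊕ 37 = CB.
P'[4]: 0D ⊕ 27 ⊕ 8B = A1.
P'[5]: FA ⊕ 0A ⊕ 42 = B2.
P'[6]: 35 ⊕ 9E ⊕ 38 = 93.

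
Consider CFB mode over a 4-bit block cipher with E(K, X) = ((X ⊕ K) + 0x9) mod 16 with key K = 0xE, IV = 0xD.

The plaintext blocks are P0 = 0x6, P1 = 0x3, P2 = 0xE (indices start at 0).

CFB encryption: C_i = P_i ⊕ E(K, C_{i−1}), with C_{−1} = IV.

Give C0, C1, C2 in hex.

C0 = 0xA, C1 = 0xE, C2 = 0x7

C0: E(K, 0xD) = 0xC; 0x6 ⊕ 0xC = 0xA.
C1: E(K, 0xA) = 0xD; 0x3 ⊕ 0xD = 0xE.
C2: E(K, 0xE) = 0x9; 0xE ⊕ 0x9 = 0x7.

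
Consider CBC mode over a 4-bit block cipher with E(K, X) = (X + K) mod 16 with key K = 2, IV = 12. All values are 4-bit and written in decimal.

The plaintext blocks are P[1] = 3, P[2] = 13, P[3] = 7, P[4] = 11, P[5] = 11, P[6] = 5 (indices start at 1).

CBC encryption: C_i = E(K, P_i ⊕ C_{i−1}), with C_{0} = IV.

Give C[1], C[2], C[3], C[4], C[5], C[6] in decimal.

C[1]: P[1] ⊕ 12 = 15; E(K, 15) = 1.
C[2]: P[2] ⊕ 1 = 12; E(K, 12) = 14.
C[3]: P[3] ⊕ 14 = 9; E(K, 9) = 11.
C[4]: P[4] ⊕ 11 = 0; E(K, 0) = 2.
C[5]: P[5] ⊕ 2 = 9; E(K, 9) = 11.
C[6]: P[6] ⊕ 11 = 14; E(K, 14) = 0.

C[1] = 1, C[2] = 14, C[3] = 11, C[4] = 2, C[5] = 11, C[6] = 0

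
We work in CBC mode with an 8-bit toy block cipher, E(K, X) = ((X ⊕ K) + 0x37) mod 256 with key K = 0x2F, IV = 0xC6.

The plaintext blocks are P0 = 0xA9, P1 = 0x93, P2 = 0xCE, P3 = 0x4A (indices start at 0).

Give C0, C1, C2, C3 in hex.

CBC encryption: C_i = E(K, P_i ⊕ C_{i−1}), with C_{−1} = IV.
C0: P0 ⊕ 0xC6 = 0x6F; E(K, 0x6F) = 0x77.
C1: P1 ⊕ 0x77 = 0xE4; E(K, 0xE4) = 0x02.
C2: P2 ⊕ 0x02 = 0xCC; E(K, 0xCC) = 0x1A.
C3: P3 ⊕ 0x1A = 0x50; E(K, 0x50) = 0xB6.

C0 = 0x77, C1 = 0x02, C2 = 0x1A, C3 = 0xB6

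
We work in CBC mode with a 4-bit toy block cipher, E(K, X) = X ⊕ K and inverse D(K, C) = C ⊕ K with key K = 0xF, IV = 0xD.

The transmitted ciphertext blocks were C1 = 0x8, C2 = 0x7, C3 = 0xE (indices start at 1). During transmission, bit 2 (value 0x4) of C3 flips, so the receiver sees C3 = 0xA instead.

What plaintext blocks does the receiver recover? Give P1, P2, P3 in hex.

CBC decryption: P_i = D(K, C_i) ⊕ C_{i−1}, with C_{0} = IV.
Only C3 changed, to 0xA. In CBC, a change in C_i garbles P_i and flips the same bit in P_{i+1}. Decrypting the received ciphertext:
P1: D(K, 0x8) = 0x7; 0x7 ⊕ 0xD = 0xA.
P2: D(K, 0x7) = 0x8; 0x8 ⊕ 0x8 = 0x0.
P3: D(K, 0xA) = 0x5; 0x5 ⊕ 0x7 = 0x2.
Blocks that differ from the original plaintext: P3.

P1 = 0xA, P2 = 0x0, P3 = 0x2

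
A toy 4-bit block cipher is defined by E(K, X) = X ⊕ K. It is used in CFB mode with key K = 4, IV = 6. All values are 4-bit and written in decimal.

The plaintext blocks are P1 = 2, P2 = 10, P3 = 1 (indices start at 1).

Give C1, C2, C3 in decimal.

CFB encryption: C_i = P_i ⊕ E(K, C_{i−1}), with C_{0} = IV.
C1: E(K, 6) = 2; 2 ⊕ 2 = 0.
C2: E(K, 0) = 4; 10 ⊕ 4 = 14.
C3: E(K, 14) = 10; 1 ⊕ 10 = 11.

C1 = 0, C2 = 14, C3 = 11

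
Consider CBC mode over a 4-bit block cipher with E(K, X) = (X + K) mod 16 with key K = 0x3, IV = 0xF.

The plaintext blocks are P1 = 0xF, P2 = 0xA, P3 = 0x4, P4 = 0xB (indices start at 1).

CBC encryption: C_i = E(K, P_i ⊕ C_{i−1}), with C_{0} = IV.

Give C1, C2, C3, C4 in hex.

C1 = 0x3, C2 = 0xC, C3 = 0xB, C4 = 0x3

C1: P1 ⊕ 0xF = 0x0; E(K, 0x0) = 0x3.
C2: P2 ⊕ 0x3 = 0x9; E(K, 0x9) = 0xC.
C3: P3 ⊕ 0xC = 0x8; E(K, 0x8) = 0xB.
C4: P4 ⊕ 0xB = 0x0; E(K, 0x0) = 0x3.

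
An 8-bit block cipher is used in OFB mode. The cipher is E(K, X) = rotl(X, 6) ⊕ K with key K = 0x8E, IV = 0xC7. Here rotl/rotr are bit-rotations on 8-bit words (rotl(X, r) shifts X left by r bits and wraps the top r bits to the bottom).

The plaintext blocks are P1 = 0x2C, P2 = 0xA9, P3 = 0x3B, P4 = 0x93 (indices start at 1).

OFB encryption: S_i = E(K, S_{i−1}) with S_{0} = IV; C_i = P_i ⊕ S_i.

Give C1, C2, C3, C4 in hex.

C1 = 0x53, C2 = 0xF8, C3 = 0xE1, C4 = 0xAB

C1: S = E(K, 0xC7) = 0x7F; 0x2C ⊕ 0x7F = 0x53.
C2: S = E(K, 0x7F) = 0x51; 0xA9 ⊕ 0x51 = 0xF8.
C3: S = E(K, 0x51) = 0xDA; 0x3B ⊕ 0xDA = 0xE1.
C4: S = E(K, 0xDA) = 0x38; 0x93 ⊕ 0x38 = 0xAB.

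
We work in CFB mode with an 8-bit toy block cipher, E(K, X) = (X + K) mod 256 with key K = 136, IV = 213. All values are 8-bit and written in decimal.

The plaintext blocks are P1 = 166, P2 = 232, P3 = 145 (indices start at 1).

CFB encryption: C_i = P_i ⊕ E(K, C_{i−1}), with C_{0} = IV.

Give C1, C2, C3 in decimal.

C1 = 251, C2 = 107, C3 = 98

C1: E(K, 213) = 93; 166 ⊕ 93 = 251.
C2: E(K, 251) = 131; 232 ⊕ 131 = 107.
C3: E(K, 107) = 243; 145 ⊕ 243 = 98.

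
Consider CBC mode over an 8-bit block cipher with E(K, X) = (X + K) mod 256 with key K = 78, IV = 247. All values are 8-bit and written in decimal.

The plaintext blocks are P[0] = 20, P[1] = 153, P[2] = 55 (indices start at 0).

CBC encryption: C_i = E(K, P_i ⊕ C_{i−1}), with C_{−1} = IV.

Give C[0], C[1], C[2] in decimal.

C[0]: P[0] ⊕ 247 = 227; E(K, 227) = 49.
C[1]: P[1] ⊕ 49 = 168; E(K, 168) = 246.
C[2]: P[2] ⊕ 246 = 193; E(K, 193) = 15.

C[0] = 49, C[1] = 246, C[2] = 15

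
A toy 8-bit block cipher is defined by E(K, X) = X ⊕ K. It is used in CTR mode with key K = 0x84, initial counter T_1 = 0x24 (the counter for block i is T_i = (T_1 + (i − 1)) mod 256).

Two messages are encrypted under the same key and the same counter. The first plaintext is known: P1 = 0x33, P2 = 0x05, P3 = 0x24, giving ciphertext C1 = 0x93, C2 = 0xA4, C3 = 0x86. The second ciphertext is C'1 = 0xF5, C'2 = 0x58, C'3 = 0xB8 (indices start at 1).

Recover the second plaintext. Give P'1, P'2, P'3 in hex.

P'1 = 0x55, P'2 = 0xF9, P'3 = 0x1A

In CTR with a reused counter, both messages share the same keystream S_i, so C_i ⊕ C'_i = P_i ⊕ P'_i and thus P'_i = P_i ⊕ C_i ⊕ C'_i.
P'1: 0x33 ⊕ 0x93 ⊕ 0xF5 = 0x55.
P'2: 0x05 ⊕ 0xA4 ⊕ 0x58 = 0xF9.
P'3: 0x24 ⊕ 0x86 ⊕ 0xB8 = 0x1A.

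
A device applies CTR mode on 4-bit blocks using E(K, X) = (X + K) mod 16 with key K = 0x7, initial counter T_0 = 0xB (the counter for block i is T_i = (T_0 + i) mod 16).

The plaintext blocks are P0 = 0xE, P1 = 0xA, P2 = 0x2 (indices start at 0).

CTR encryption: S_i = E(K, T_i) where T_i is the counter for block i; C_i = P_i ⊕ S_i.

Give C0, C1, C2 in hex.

C0: T = 0xB, S = E(K, T) = 0x2; 0xE ⊕ 0x2 = 0xC.
C1: T = 0xC, S = E(K, T) = 0x3; 0xA ⊕ 0x3 = 0x9.
C2: T = 0xD, S = E(K, T) = 0x4; 0x2 ⊕ 0x4 = 0x6.

C0 = 0xC, C1 = 0x9, C2 = 0x6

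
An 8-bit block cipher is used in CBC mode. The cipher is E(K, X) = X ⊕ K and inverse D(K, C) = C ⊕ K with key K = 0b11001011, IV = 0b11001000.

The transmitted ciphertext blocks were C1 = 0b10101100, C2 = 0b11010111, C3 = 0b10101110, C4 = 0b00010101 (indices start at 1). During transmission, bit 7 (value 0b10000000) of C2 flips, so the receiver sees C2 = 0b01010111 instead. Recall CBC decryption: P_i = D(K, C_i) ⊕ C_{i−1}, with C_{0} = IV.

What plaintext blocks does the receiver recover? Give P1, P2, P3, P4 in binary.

Only C2 changed, to 0b01010111. In CBC, a change in C_i garbles P_i and flips the same bit in P_{i+1}. Decrypting the received ciphertext:
P1: D(K, 0b10101100) = 0b01100111; 0b01100111 ⊕ 0b11001000 = 0b10101111.
P2: D(K, 0b01010111) = 0b10011100; 0b10011100 ⊕ 0b10101100 = 0b00110000.
P3: D(K, 0b10101110) = 0b01100101; 0b01100101 ⊕ 0b01010111 = 0b00110010.
P4: D(K, 0b00010101) = 0b11011110; 0b11011110 ⊕ 0b10101110 = 0b01110000.
Blocks that differ from the original plaintext: P2, P3.

P1 = 0b10101111, P2 = 0b00110000, P3 = 0b00110010, P4 = 0b01110000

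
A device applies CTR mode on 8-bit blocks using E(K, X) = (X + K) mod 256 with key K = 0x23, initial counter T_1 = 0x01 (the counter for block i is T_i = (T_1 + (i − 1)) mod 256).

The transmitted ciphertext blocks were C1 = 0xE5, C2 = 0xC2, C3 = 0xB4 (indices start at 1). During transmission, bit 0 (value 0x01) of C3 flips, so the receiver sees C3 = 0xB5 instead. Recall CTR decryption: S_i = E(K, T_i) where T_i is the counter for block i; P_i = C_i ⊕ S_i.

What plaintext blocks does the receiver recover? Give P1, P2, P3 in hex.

P1 = 0xC1, P2 = 0xE7, P3 = 0x93

Only C3 changed, to 0xB5. In CTR, a change in C_i flips the same bit in P_i only; the keystream is unaffected. Decrypting the received ciphertext:
P1: T = 0x01, S = E(K, T) = 0x24; 0xE5 ⊕ 0x24 = 0xC1.
P2: T = 0x02, S = E(K, T) = 0x25; 0xC2 ⊕ 0x25 = 0xE7.
P3: T = 0x03, S = E(K, T) = 0x26; 0xB5 ⊕ 0x26 = 0x93.
Blocks that differ from the original plaintext: P3.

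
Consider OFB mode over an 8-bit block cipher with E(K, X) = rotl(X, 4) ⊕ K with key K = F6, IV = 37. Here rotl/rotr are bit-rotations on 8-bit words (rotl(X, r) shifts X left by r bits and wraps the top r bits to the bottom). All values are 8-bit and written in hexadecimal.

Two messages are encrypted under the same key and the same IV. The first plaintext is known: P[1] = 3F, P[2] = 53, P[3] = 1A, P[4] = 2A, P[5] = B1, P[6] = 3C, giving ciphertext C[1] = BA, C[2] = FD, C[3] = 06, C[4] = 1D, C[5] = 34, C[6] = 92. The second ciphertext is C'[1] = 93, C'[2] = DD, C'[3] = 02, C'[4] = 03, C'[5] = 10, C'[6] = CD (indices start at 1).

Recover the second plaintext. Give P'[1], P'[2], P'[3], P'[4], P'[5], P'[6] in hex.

In OFB with a reused IV, both messages share the same keystream S_i, so C_i ⊕ C'_i = P_i ⊕ P'_i and thus P'_i = P_i ⊕ C_i ⊕ C'_i.
P'[1]: 3F ⊕ BA ⊕ 93 = 16.
P'[2]: 53 ⊕ FD ⊕ DD = 73.
P'[3]: 1A ⊕ 06 ⊕ 02 = 1E.
P'[4]: 2A ⊕ 1D ⊕ 03 = 34.
P'[5]: B1 ⊕ 34 ⊕ 10 = 95.
P'[6]: 3C ⊕ 92 ⊕ CD = 63.

P'[1] = 16, P'[2] = 73, P'[3] = 1E, P'[4] = 34, P'[5] = 95, P'[6] = 63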